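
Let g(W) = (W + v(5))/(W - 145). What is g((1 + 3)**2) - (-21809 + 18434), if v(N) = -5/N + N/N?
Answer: 435359/129 ≈ 3374.9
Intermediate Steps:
v(N) = 1 - 5/N (v(N) = -5/N + 1 = 1 - 5/N)
g(W) = W/(-145 + W) (g(W) = (W + (-5 + 5)/5)/(W - 145) = (W + (1/5)*0)/(-145 + W) = (W + 0)/(-145 + W) = W/(-145 + W))
g((1 + 3)**2) - (-21809 + 18434) = (1 + 3)**2/(-145 + (1 + 3)**2) - (-21809 + 18434) = 4**2/(-145 + 4**2) - 1*(-3375) = 16/(-145 + 16) + 3375 = 16/(-129) + 3375 = 16*(-1/129) + 3375 = -16/129 + 3375 = 435359/129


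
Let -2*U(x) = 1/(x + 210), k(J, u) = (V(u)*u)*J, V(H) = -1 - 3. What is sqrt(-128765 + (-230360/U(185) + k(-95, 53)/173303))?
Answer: sqrt(5461839380451446135)/173303 ≈ 13485.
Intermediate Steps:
V(H) = -4
k(J, u) = -4*J*u (k(J, u) = (-4*u)*J = -4*J*u)
U(x) = -1/(2*(210 + x)) (U(x) = -1/(2*(x + 210)) = -1/(2*(210 + x)))
sqrt(-128765 + (-230360/U(185) + k(-95, 53)/173303)) = sqrt(-128765 + (-230360/((-1/(420 + 2*185))) - 4*(-95)*53/173303)) = sqrt(-128765 + (-230360/((-1/(420 + 370))) + 20140*(1/173303))) = sqrt(-128765 + (-230360/((-1/790)) + 20140/173303)) = sqrt(-128765 + (-230360/((-1*1/790)) + 20140/173303)) = sqrt(-128765 + (-230360/(-1/790) + 20140/173303)) = sqrt(-128765 + (-230360*(-790) + 20140/173303)) = sqrt(-128765 + (181984400 + 20140/173303)) = sqrt(-128765 + 31538442493340/173303) = sqrt(31516127132545/173303) = sqrt(5461839380451446135)/173303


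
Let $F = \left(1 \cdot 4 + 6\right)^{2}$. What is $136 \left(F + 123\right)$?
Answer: $30328$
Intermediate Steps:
$F = 100$ ($F = \left(4 + 6\right)^{2} = 10^{2} = 100$)
$136 \left(F + 123\right) = 136 \left(100 + 123\right) = 136 \cdot 223 = 30328$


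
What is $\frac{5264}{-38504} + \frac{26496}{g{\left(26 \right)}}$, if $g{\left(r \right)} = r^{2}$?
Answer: $\frac{31770110}{813397} \approx 39.059$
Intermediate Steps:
$\frac{5264}{-38504} + \frac{26496}{g{\left(26 \right)}} = \frac{5264}{-38504} + \frac{26496}{26^{2}} = 5264 \left(- \frac{1}{38504}\right) + \frac{26496}{676} = - \frac{658}{4813} + 26496 \cdot \frac{1}{676} = - \frac{658}{4813} + \frac{6624}{169} = \frac{31770110}{813397}$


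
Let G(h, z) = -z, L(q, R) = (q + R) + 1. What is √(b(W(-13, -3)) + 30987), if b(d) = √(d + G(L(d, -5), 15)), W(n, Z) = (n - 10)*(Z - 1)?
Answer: √(30987 + √77) ≈ 176.06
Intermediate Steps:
L(q, R) = 1 + R + q (L(q, R) = (R + q) + 1 = 1 + R + q)
W(n, Z) = (-1 + Z)*(-10 + n) (W(n, Z) = (-10 + n)*(-1 + Z) = (-1 + Z)*(-10 + n))
b(d) = √(-15 + d) (b(d) = √(d - 1*15) = √(d - 15) = √(-15 + d))
√(b(W(-13, -3)) + 30987) = √(√(-15 + (10 - 1*(-13) - 10*(-3) - 3*(-13))) + 30987) = √(√(-15 + (10 + 13 + 30 + 39)) + 30987) = √(√(-15 + 92) + 30987) = √(√77 + 30987) = √(30987 + √77)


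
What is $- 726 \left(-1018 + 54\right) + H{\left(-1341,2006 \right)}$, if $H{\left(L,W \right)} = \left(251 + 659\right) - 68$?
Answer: $700706$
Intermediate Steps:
$H{\left(L,W \right)} = 842$ ($H{\left(L,W \right)} = 910 - 68 = 842$)
$- 726 \left(-1018 + 54\right) + H{\left(-1341,2006 \right)} = - 726 \left(-1018 + 54\right) + 842 = \left(-726\right) \left(-964\right) + 842 = 699864 + 842 = 700706$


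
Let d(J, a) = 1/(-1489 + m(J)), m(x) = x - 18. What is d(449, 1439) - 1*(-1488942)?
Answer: 1575300635/1058 ≈ 1.4889e+6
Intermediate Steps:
m(x) = -18 + x
d(J, a) = 1/(-1507 + J) (d(J, a) = 1/(-1489 + (-18 + J)) = 1/(-1507 + J))
d(449, 1439) - 1*(-1488942) = 1/(-1507 + 449) - 1*(-1488942) = 1/(-1058) + 1488942 = -1/1058 + 1488942 = 1575300635/1058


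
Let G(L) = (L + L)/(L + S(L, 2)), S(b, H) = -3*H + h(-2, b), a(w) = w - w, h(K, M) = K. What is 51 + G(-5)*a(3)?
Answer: 51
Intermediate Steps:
a(w) = 0
S(b, H) = -2 - 3*H (S(b, H) = -3*H - 2 = -2 - 3*H)
G(L) = 2*L/(-8 + L) (G(L) = (L + L)/(L + (-2 - 3*2)) = (2*L)/(L + (-2 - 6)) = (2*L)/(L - 8) = (2*L)/(-8 + L) = 2*L/(-8 + L))
51 + G(-5)*a(3) = 51 + (2*(-5)/(-8 - 5))*0 = 51 + (2*(-5)/(-13))*0 = 51 + (2*(-5)*(-1/13))*0 = 51 + (10/13)*0 = 51 + 0 = 51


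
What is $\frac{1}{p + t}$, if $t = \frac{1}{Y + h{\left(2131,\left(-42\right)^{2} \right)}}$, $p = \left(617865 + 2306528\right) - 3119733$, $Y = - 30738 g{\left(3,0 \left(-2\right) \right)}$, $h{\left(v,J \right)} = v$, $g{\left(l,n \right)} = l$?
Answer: $- \frac{90083}{17596813221} \approx -5.1193 \cdot 10^{-6}$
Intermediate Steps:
$Y = -92214$ ($Y = \left(-30738\right) 3 = -92214$)
$p = -195340$ ($p = 2924393 - 3119733 = -195340$)
$t = - \frac{1}{90083}$ ($t = \frac{1}{-92214 + 2131} = \frac{1}{-90083} = - \frac{1}{90083} \approx -1.1101 \cdot 10^{-5}$)
$\frac{1}{p + t} = \frac{1}{-195340 - \frac{1}{90083}} = \frac{1}{- \frac{17596813221}{90083}} = - \frac{90083}{17596813221}$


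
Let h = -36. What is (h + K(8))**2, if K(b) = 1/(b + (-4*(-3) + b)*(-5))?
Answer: 10975969/8464 ≈ 1296.8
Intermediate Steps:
K(b) = 1/(-60 - 4*b) (K(b) = 1/(b + (12 + b)*(-5)) = 1/(b + (-60 - 5*b)) = 1/(-60 - 4*b))
(h + K(8))**2 = (-36 - 1/(60 + 4*8))**2 = (-36 - 1/(60 + 32))**2 = (-36 - 1/92)**2 = (-3313/92)**2 = 10975969/8464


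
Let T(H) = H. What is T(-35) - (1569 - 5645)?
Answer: 4041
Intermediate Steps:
T(-35) - (1569 - 5645) = -35 - (1569 - 5645) = -35 - 1*(-4076) = -35 + 4076 = 4041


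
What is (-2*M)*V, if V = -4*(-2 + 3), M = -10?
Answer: -80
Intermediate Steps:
V = -4 (V = -4*1 = -4)
(-2*M)*V = -2*(-10)*(-4) = 20*(-4) = -80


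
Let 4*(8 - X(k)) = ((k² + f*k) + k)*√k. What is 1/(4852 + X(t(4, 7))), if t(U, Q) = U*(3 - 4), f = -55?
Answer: 1215/5908264 + 29*I/5908264 ≈ 0.00020564 + 4.9084e-6*I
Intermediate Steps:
t(U, Q) = -U (t(U, Q) = U*(-1) = -U)
X(k) = 8 - √k*(k² - 54*k)/4 (X(k) = 8 - ((k² - 55*k) + k)*√k/4 = 8 - (k² - 54*k)*√k/4 = 8 - √k*(k² - 54*k)/4)
1/(4852 + X(t(4, 7))) = 1/(4852 + (8 - 32*I/4 + 27*(-1*4)^(3/2)/2)) = 1/(4852 + (8 - 8*I + 27*(-4)^(3/2)/2)) = 1/(4852 + (8 - 8*I + 27*(-8*I)/2)) = 1/(4852 + (8 - 8*I - 108*I)) = 1/(4852 + (8 - 116*I)) = 1/(4860 - 116*I) = (4860 + 116*I)/23633056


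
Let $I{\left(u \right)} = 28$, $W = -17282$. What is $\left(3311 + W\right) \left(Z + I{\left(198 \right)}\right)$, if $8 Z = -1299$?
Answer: $\frac{15018825}{8} \approx 1.8774 \cdot 10^{6}$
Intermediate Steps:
$Z = - \frac{1299}{8}$ ($Z = \frac{1}{8} \left(-1299\right) = - \frac{1299}{8} \approx -162.38$)
$\left(3311 + W\right) \left(Z + I{\left(198 \right)}\right) = \left(3311 - 17282\right) \left(- \frac{1299}{8} + 28\right) = \left(-13971\right) \left(- \frac{1075}{8}\right) = \frac{15018825}{8}$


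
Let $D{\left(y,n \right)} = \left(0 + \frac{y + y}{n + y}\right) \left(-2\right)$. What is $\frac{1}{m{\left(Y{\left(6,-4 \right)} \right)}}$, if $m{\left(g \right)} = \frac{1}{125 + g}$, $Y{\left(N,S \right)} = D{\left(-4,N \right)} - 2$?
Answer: $131$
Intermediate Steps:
$D{\left(y,n \right)} = - \frac{4 y}{n + y}$ ($D{\left(y,n \right)} = \left(0 + \frac{2 y}{n + y}\right) \left(-2\right) = \frac{2 y}{n + y} \left(-2\right) = - \frac{4 y}{n + y}$)
$Y{\left(N,S \right)} = -2 + \frac{16}{-4 + N}$ ($Y{\left(N,S \right)} = \left(-4\right) \left(-4\right) \frac{1}{N - 4} - 2 = \left(-4\right) \left(-4\right) \frac{1}{-4 + N} - 2 = \frac{16}{-4 + N} - 2 = -2 + \frac{16}{-4 + N}$)
$\frac{1}{m{\left(Y{\left(6,-4 \right)} \right)}} = \frac{1}{\frac{1}{125 + \frac{2 \left(12 - 6\right)}{-4 + 6}}} = \frac{1}{\frac{1}{125 + \frac{2 \left(12 - 6\right)}{2}}} = \frac{1}{\frac{1}{125 + 2 \cdot \frac{1}{2} \cdot 6}} = \frac{1}{\frac{1}{125 + 6}} = \frac{1}{\frac{1}{131}} = 131$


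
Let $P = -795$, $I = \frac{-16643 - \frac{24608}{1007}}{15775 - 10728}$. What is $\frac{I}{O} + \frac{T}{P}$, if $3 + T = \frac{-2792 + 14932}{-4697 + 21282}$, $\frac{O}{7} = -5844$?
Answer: $\frac{10115416287569}{3448152765830220} \approx 0.0029336$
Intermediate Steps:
$O = -40908$ ($O = 7 \left(-5844\right) = -40908$)
$I = - \frac{16784109}{5082329}$ ($I = \frac{-16643 - \frac{24608}{1007}}{5047} = \left(-16643 - \frac{24608}{1007}\right) \frac{1}{5047} = \left(- \frac{16784109}{1007}\right) \frac{1}{5047} = - \frac{16784109}{5082329} \approx -3.3024$)
$T = - \frac{7523}{3317}$ ($T = -3 + \frac{-2792 + 14932}{-4697 + 21282} = -3 + \frac{12140}{16585} = -3 + 12140 \cdot \frac{1}{16585} = -3 + \frac{2428}{3317} = - \frac{7523}{3317} \approx -2.268$)
$\frac{I}{O} + \frac{T}{P} = - \frac{16784109}{5082329 \left(-40908\right)} - \frac{7523}{3317 \left(-795\right)} = \left(- \frac{16784109}{5082329}\right) \left(- \frac{1}{40908}\right) - - \frac{7523}{2637015} = \frac{5594703}{69302638244} + \frac{7523}{2637015} = \frac{10115416287569}{3448152765830220}$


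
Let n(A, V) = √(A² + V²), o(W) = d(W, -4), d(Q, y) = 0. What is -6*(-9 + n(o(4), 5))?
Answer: 24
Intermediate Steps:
o(W) = 0
-6*(-9 + n(o(4), 5)) = -6*(-9 + √(0² + 5²)) = -6*(-9 + √(0 + 25)) = -6*(-9 + √25) = -6*(-9 + 5) = -6*(-4) = 24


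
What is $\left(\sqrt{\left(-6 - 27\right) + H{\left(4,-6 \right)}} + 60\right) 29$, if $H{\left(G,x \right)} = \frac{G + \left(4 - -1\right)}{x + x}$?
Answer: $1740 + \frac{87 i \sqrt{15}}{2} \approx 1740.0 + 168.47 i$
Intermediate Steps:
$H{\left(G,x \right)} = \frac{5 + G}{2 x}$ ($H{\left(G,x \right)} = \frac{G + \left(4 + 1\right)}{2 x} = \left(G + 5\right) \frac{1}{2 x} = \left(5 + G\right) \frac{1}{2 x} = \frac{5 + G}{2 x}$)
$\left(\sqrt{\left(-6 - 27\right) + H{\left(4,-6 \right)}} + 60\right) 29 = \left(\sqrt{\left(-6 - 27\right) + \frac{5 + 4}{2 \left(-6\right)}} + 60\right) 29 = \left(\sqrt{-33 + \frac{1}{2} \left(- \frac{1}{6}\right) 9} + 60\right) 29 = \left(\sqrt{-33 - \frac{3}{4}} + 60\right) 29 = \left(\sqrt{- \frac{135}{4}} + 60\right) 29 = \left(\frac{3 i \sqrt{15}}{2} + 60\right) 29 = \left(60 + \frac{3 i \sqrt{15}}{2}\right) 29 = 1740 + \frac{87 i \sqrt{15}}{2}$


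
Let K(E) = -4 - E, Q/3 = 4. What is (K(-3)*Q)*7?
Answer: -84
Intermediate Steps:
Q = 12 (Q = 3*4 = 12)
(K(-3)*Q)*7 = ((-4 - 1*(-3))*12)*7 = ((-4 + 3)*12)*7 = -1*12*7 = -12*7 = -84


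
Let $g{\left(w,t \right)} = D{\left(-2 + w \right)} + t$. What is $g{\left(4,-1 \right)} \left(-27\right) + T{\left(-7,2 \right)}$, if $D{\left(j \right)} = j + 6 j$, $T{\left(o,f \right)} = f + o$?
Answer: $-356$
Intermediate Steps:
$D{\left(j \right)} = 7 j$
$g{\left(w,t \right)} = -14 + t + 7 w$ ($g{\left(w,t \right)} = 7 \left(-2 + w\right) + t = \left(-14 + 7 w\right) + t = -14 + t + 7 w$)
$g{\left(4,-1 \right)} \left(-27\right) + T{\left(-7,2 \right)} = \left(-14 - 1 + 7 \cdot 4\right) \left(-27\right) + \left(2 - 7\right) = \left(-14 - 1 + 28\right) \left(-27\right) - 5 = 13 \left(-27\right) - 5 = -351 - 5 = -356$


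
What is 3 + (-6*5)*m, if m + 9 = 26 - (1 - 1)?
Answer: -507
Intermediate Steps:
m = 17 (m = -9 + (26 - (1 - 1)) = -9 + (26 - 1*0) = -9 + (26 + 0) = -9 + 26 = 17)
3 + (-6*5)*m = 3 - 6*5*17 = 3 - 30*17 = 3 - 510 = -507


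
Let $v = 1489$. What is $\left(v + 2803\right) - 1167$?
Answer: $3125$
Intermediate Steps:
$\left(v + 2803\right) - 1167 = \left(1489 + 2803\right) - 1167 = 4292 - 1167 = 3125$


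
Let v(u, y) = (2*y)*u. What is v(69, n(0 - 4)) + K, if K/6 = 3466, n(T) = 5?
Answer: 21486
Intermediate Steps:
v(u, y) = 2*u*y
K = 20796 (K = 6*3466 = 20796)
v(69, n(0 - 4)) + K = 2*69*5 + 20796 = 690 + 20796 = 21486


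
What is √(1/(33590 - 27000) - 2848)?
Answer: I*√123683222210/6590 ≈ 53.367*I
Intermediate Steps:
√(1/(33590 - 27000) - 2848) = √(1/6590 - 2848) = √(-18768319/6590) = I*√123683222210/6590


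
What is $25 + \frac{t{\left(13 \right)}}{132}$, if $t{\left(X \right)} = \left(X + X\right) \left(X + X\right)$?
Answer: $\frac{994}{33} \approx 30.121$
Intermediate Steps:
$t{\left(X \right)} = 4 X^{2}$ ($t{\left(X \right)} = 2 X 2 X = 4 X^{2}$)
$25 + \frac{t{\left(13 \right)}}{132} = 25 + \frac{4 \cdot 13^{2}}{132} = 25 + \frac{4 \cdot 169}{132} = 25 + \frac{1}{132} \cdot 676 = 25 + \frac{169}{33} = \frac{994}{33}$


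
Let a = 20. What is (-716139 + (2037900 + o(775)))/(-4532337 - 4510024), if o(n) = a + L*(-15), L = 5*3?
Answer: -1321556/9042361 ≈ -0.14615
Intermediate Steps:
L = 15
o(n) = -205 (o(n) = 20 + 15*(-15) = 20 - 225 = -205)
(-716139 + (2037900 + o(775)))/(-4532337 - 4510024) = (-716139 + (2037900 - 205))/(-4532337 - 4510024) = (-716139 + 2037695)/(-9042361) = 1321556*(-1/9042361) = -1321556/9042361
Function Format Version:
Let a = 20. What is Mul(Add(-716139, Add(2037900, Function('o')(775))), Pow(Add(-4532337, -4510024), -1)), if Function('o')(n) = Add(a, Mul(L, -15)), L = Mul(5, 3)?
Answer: Rational(-1321556, 9042361) ≈ -0.14615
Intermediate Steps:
L = 15
Function('o')(n) = -205 (Function('o')(n) = Add(20, Mul(15, -15)) = Add(20, -225) = -205)
Mul(Add(-716139, Add(2037900, Function('o')(775))), Pow(Add(-4532337, -4510024), -1)) = Mul(Add(-716139, Add(2037900, -205)), Pow(Add(-4532337, -4510024), -1)) = Mul(Add(-716139, 2037695), Pow(-9042361, -1)) = Mul(1321556, Rational(-1, 9042361)) = Rational(-1321556, 9042361)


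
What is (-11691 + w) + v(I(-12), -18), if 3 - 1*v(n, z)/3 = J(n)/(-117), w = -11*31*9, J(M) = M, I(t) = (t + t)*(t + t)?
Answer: -191571/13 ≈ -14736.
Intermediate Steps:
I(t) = 4*t² (I(t) = (2*t)*(2*t) = 4*t²)
w = -3069 (w = -341*9 = -3069)
v(n, z) = 9 + n/39 (v(n, z) = 9 - 3*n/(-117) = 9 - 3*n*(-1)/117 = 9 - (-1)*n/39 = 9 + n/39)
(-11691 + w) + v(I(-12), -18) = (-11691 - 3069) + (9 + (4*(-12)²)/39) = -14760 + (9 + (4*144)/39) = -14760 + (9 + (1/39)*576) = -14760 + (9 + 192/13) = -14760 + 309/13 = -191571/13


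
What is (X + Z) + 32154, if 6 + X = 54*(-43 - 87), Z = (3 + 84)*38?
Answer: 28434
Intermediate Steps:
Z = 3306 (Z = 87*38 = 3306)
X = -7026 (X = -6 + 54*(-43 - 87) = -6 + 54*(-130) = -6 - 7020 = -7026)
(X + Z) + 32154 = (-7026 + 3306) + 32154 = -3720 + 32154 = 28434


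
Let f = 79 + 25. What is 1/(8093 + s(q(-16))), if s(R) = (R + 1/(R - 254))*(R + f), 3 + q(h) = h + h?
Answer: 289/1640873 ≈ 0.00017613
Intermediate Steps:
q(h) = -3 + 2*h (q(h) = -3 + (h + h) = -3 + 2*h)
f = 104
s(R) = (104 + R)*(R + 1/(-254 + R)) (s(R) = (R + 1/(R - 254))*(R + 104) = (R + 1/(-254 + R))*(104 + R) = (104 + R)*(R + 1/(-254 + R)))
1/(8093 + s(q(-16))) = 1/(8093 + (104 + (-3 + 2*(-16))³ - 26415*(-3 + 2*(-16)) - 150*(-3 + 2*(-16))²)/(-254 + (-3 + 2*(-16)))) = 1/(8093 + (104 + (-3 - 32)³ - 26415*(-3 - 32) - 150*(-3 - 32)²)/(-254 + (-3 - 32))) = 1/(8093 + (104 + (-35)³ - 26415*(-35) - 150*(-35)²)/(-254 - 35)) = 1/(8093 + (104 - 42875 + 924525 - 150*1225)/(-289)) = 1/(8093 - (104 - 42875 + 924525 - 183750)/289) = 1/(8093 - 1/289*698004) = 1/(8093 - 698004/289) = 1/(1640873/289) = 289/1640873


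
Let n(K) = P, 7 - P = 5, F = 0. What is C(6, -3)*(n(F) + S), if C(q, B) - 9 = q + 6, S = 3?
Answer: 105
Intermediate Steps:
C(q, B) = 15 + q (C(q, B) = 9 + (q + 6) = 9 + (6 + q) = 15 + q)
P = 2 (P = 7 - 1*5 = 7 - 5 = 2)
n(K) = 2
C(6, -3)*(n(F) + S) = (15 + 6)*(2 + 3) = 21*5 = 105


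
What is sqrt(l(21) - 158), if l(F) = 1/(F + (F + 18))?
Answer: I*sqrt(142185)/30 ≈ 12.569*I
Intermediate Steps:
l(F) = 1/(18 + 2*F) (l(F) = 1/(F + (18 + F)) = 1/(18 + 2*F))
sqrt(l(21) - 158) = sqrt(1/(2*(9 + 21)) - 158) = sqrt((1/2)/30 - 158) = sqrt((1/2)*(1/30) - 158) = sqrt(1/60 - 158) = sqrt(-9479/60) = I*sqrt(142185)/30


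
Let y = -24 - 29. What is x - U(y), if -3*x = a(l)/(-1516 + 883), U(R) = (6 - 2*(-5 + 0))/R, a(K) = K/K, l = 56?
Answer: 30437/100647 ≈ 0.30241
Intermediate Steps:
y = -53
a(K) = 1
U(R) = 16/R (U(R) = (6 - 2*(-5))/R = (6 + 10)/R = 16/R)
x = 1/1899 (x = -1/(3*(-1516 + 883)) = -1/(3*(-633)) = -(-1)/(3*633) = -⅓*(-1/633) = 1/1899 ≈ 0.00052659)
x - U(y) = 1/1899 - 16/(-53) = 1/1899 - 16*(-1)/53 = 1/1899 - 1*(-16/53) = 1/1899 + 16/53 = 30437/100647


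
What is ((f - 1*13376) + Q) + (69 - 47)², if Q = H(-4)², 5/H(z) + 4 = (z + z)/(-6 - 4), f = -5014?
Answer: -4583311/256 ≈ -17904.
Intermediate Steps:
H(z) = 5/(-4 - z/5) (H(z) = 5/(-4 + (z + z)/(-6 - 4)) = 5/(-4 + (2*z)/(-10)) = 5/(-4 + (2*z)*(-⅒)) = 5/(-4 - z/5))
Q = 625/256 (Q = (-25/(20 - 4))² = (-25/16)² = 625/256 ≈ 2.4414)
((f - 1*13376) + Q) + (69 - 47)² = ((-5014 - 1*13376) + 625/256) + (69 - 47)² = ((-5014 - 13376) + 625/256) + 22² = (-18390 + 625/256) + 484 = -4707215/256 + 484 = -4583311/256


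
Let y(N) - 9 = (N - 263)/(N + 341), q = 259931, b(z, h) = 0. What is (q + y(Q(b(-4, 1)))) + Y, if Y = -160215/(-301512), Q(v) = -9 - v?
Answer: 2168373408423/8341832 ≈ 2.5994e+5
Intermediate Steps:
y(N) = 9 + (-263 + N)/(341 + N) (y(N) = 9 + (N - 263)/(N + 341) = 9 + (-263 + N)/(341 + N))
Y = 53405/100504 (Y = -160215*(-1/301512) = 53405/100504 ≈ 0.53137)
(q + y(Q(b(-4, 1)))) + Y = (259931 + 2*(1403 + 5*(-9 - 1*0))/(341 + (-9 - 1*0))) + 53405/100504 = (259931 + 2*(1403 + 5*(-9 + 0))/(341 + (-9 + 0))) + 53405/100504 = (259931 + 2*(1403 + 5*(-9))/(341 - 9)) + 53405/100504 = (259931 + 2*(1403 - 45)/332) + 53405/100504 = (259931 + 2*(1/332)*1358) + 53405/100504 = (259931 + 679/83) + 53405/100504 = 21574952/83 + 53405/100504 = 2168373408423/8341832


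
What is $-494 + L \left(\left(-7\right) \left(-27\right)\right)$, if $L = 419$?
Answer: $78697$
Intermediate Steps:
$-494 + L \left(\left(-7\right) \left(-27\right)\right) = -494 + 419 \left(\left(-7\right) \left(-27\right)\right) = -494 + 419 \cdot 189 = -494 + 79191 = 78697$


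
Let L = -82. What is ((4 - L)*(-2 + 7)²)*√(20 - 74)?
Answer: 6450*I*√6 ≈ 15799.0*I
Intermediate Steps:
((4 - L)*(-2 + 7)²)*√(20 - 74) = ((4 - 1*(-82))*(-2 + 7)²)*√(20 - 74) = ((4 + 82)*5²)*√(-54) = (86*25)*(3*I*√6) = 2150*(3*I*√6) = 6450*I*√6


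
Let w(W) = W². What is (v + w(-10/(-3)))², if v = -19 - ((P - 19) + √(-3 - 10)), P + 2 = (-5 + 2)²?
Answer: 316/81 - 74*I*√13/9 ≈ 3.9012 - 29.646*I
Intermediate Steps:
P = 7 (P = -2 + (-5 + 2)² = -2 + (-3)² = -2 + 9 = 7)
v = -7 - I*√13 (v = -19 - ((7 - 19) + √(-3 - 10)) = -19 - (-12 + √(-13)) = -19 - (-12 + I*√13) = -19 + (12 - I*√13) = -7 - I*√13 ≈ -7.0 - 3.6056*I)
(v + w(-10/(-3)))² = ((-7 - I*√13) + (-10/(-3))²)² = ((-7 - I*√13) + (-10*(-⅓))²)² = ((-7 - I*√13) + (10/3)²)² = ((-7 - I*√13) + 100/9)² = (37/9 - I*√13)²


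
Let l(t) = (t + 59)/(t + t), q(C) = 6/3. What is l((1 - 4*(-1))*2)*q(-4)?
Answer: 69/10 ≈ 6.9000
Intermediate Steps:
q(C) = 2 (q(C) = 6*(⅓) = 2)
l(t) = (59 + t)/(2*t) (l(t) = (59 + t)/((2*t)) = (59 + t)*(1/(2*t)) = (59 + t)/(2*t))
l((1 - 4*(-1))*2)*q(-4) = ((59 + (1 - 4*(-1))*2)/(2*(((1 - 4*(-1))*2))))*2 = ((59 + (1 + 4)*2)/(2*(((1 + 4)*2))))*2 = ((59 + 5*2)/(2*((5*2))))*2 = ((½)*(59 + 10)/10)*2 = ((½)*(⅒)*69)*2 = (69/20)*2 = 69/10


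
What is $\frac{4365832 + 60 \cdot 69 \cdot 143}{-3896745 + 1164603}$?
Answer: $- \frac{2478926}{1366071} \approx -1.8146$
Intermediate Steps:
$\frac{4365832 + 60 \cdot 69 \cdot 143}{-3896745 + 1164603} = \frac{4365832 + 4140 \cdot 143}{-2732142} = \left(4365832 + 592020\right) \left(- \frac{1}{2732142}\right) = 4957852 \left(- \frac{1}{2732142}\right) = - \frac{2478926}{1366071}$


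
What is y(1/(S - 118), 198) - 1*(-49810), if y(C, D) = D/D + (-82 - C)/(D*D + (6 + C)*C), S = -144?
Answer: 134047263356309/2691117805 ≈ 49811.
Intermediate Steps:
y(C, D) = 1 + (-82 - C)/(D² + C*(6 + C))
y(1/(S - 118), 198) - 1*(-49810) = (-82 + (1/(-144 - 118))² + 198² + 5/(-144 - 118))/((1/(-144 - 118))² + 198² + 6/(-144 - 118)) - 1*(-49810) = (-82 + (1/(-262))² + 39204 + 5/(-262))/((1/(-262))² + 39204 + 6/(-262)) + 49810 = (-82 + (-1/262)² + 39204 + 5*(-1/262))/((-1/262)² + 39204 + 6*(-1/262)) + 49810 = (-82 + 1/68644 + 39204 - 5/262)/(1/68644 + 39204 - 3/131) + 49810 = (2685489259/68644)/(2691117805/68644) + 49810 = (68644/2691117805)*(2685489259/68644) + 49810 = 2685489259/2691117805 + 49810 = 134047263356309/2691117805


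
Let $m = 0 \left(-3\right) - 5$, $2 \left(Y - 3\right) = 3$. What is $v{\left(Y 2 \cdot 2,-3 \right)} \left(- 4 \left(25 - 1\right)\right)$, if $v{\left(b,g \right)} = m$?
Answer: $480$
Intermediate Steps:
$Y = \frac{9}{2}$ ($Y = 3 + \frac{1}{2} \cdot 3 = 3 + \frac{3}{2} = \frac{9}{2} \approx 4.5$)
$m = -5$ ($m = 0 - 5 = -5$)
$v{\left(b,g \right)} = -5$
$v{\left(Y 2 \cdot 2,-3 \right)} \left(- 4 \left(25 - 1\right)\right) = - 5 \left(- 4 \left(25 - 1\right)\right) = - 5 \left(\left(-4\right) 24\right) = \left(-5\right) \left(-96\right) = 480$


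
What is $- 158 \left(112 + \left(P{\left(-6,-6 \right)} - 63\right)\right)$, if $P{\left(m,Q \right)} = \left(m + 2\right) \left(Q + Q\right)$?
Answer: $-15326$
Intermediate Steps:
$P{\left(m,Q \right)} = 2 Q \left(2 + m\right)$ ($P{\left(m,Q \right)} = \left(2 + m\right) 2 Q = 2 Q \left(2 + m\right)$)
$- 158 \left(112 + \left(P{\left(-6,-6 \right)} - 63\right)\right) = - 158 \left(112 - \left(63 + 12 \left(2 - 6\right)\right)\right) = - 158 \left(112 - \left(63 + 12 \left(-4\right)\right)\right) = - 158 \left(112 + \left(48 - 63\right)\right) = - 158 \left(112 - 15\right) = \left(-158\right) 97 = -15326$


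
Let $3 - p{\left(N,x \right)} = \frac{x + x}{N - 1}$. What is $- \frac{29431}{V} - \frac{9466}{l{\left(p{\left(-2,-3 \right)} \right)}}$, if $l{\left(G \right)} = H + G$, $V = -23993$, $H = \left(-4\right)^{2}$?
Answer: $- \frac{226617411}{407881} \approx -555.6$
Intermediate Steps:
$p{\left(N,x \right)} = 3 - \frac{2 x}{-1 + N}$ ($p{\left(N,x \right)} = 3 - \frac{x + x}{N - 1} = 3 - \frac{2 x}{-1 + N}$)
$H = 16$
$l{\left(G \right)} = 16 + G$
$- \frac{29431}{V} - \frac{9466}{l{\left(p{\left(-2,-3 \right)} \right)}} = - \frac{29431}{-23993} - \frac{9466}{16 + \frac{-3 - -6 + 3 \left(-2\right)}{-1 - 2}} = \left(-29431\right) \left(- \frac{1}{23993}\right) - \frac{9466}{16 + \frac{-3 + 6 - 6}{-3}} = \frac{29431}{23993} - \frac{9466}{16 - -1} = \frac{29431}{23993} - \frac{9466}{16 + 1} = \frac{29431}{23993} - \frac{9466}{17} = - \frac{226617411}{407881}$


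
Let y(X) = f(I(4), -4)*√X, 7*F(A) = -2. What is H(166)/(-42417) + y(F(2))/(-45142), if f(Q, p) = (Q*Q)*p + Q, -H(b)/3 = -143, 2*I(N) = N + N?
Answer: -143/14139 + 30*I*√14/157997 ≈ -0.010114 + 0.00071045*I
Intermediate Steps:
I(N) = N (I(N) = (N + N)/2 = (2*N)/2 = N)
H(b) = 429 (H(b) = -3*(-143) = 429)
F(A) = -2/7 (F(A) = (⅐)*(-2) = -2/7)
f(Q, p) = Q + p*Q² (f(Q, p) = Q²*p + Q = p*Q² + Q = Q + p*Q²)
y(X) = -60*√X (y(X) = (4*(1 + 4*(-4)))*√X = (4*(1 - 16))*√X = (4*(-15))*√X = -60*√X)
H(166)/(-42417) + y(F(2))/(-45142) = 429/(-42417) - 60*I*√14/7/(-45142) = 429*(-1/42417) - 60*I*√14/7*(-1/45142) = -143/14139 - 60*I*√14/7*(-1/45142) = -143/14139 + 30*I*√14/157997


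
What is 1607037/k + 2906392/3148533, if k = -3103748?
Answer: 3960899330495/9772253001684 ≈ 0.40532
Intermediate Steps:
1607037/k + 2906392/3148533 = 1607037/(-3103748) + 2906392/3148533 = 1607037*(-1/3103748) + 2906392*(1/3148533) = -1607037/3103748 + 2906392/3148533 = 3960899330495/9772253001684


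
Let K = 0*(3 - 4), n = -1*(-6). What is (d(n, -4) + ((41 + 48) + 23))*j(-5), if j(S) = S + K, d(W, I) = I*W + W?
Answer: -470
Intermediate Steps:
n = 6
K = 0 (K = 0*(-1) = 0)
d(W, I) = W + I*W
j(S) = S (j(S) = S + 0 = S)
(d(n, -4) + ((41 + 48) + 23))*j(-5) = (6*(1 - 4) + ((41 + 48) + 23))*(-5) = (6*(-3) + (89 + 23))*(-5) = (-18 + 112)*(-5) = 94*(-5) = -470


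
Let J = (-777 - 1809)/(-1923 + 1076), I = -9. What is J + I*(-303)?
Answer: 2312355/847 ≈ 2730.1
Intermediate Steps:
J = 2586/847 (J = -2586/(-847) = -2586*(-1/847) = 2586/847 ≈ 3.0531)
J + I*(-303) = 2586/847 - 9*(-303) = 2586/847 + 2727 = 2312355/847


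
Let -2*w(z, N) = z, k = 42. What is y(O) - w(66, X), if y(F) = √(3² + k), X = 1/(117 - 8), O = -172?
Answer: 33 + √51 ≈ 40.141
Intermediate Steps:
X = 1/109 ≈ 0.0091743
w(z, N) = -z/2
y(F) = √51 (y(F) = √(3² + 42) = √(9 + 42) = √51)
y(O) - w(66, X) = √51 - (-1)*66/2 = √51 - 1*(-33) = √51 + 33 = 33 + √51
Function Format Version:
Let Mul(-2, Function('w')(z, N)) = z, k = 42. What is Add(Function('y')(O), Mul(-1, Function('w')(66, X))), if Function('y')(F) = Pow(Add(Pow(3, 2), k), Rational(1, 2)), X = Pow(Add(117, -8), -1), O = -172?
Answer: Add(33, Pow(51, Rational(1, 2))) ≈ 40.141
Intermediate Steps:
X = Rational(1, 109) (X = Pow(109, -1) = Rational(1, 109) ≈ 0.0091743)
Function('w')(z, N) = Mul(Rational(-1, 2), z)
Function('y')(F) = Pow(51, Rational(1, 2)) (Function('y')(F) = Pow(Add(Pow(3, 2), 42), Rational(1, 2)) = Pow(Add(9, 42), Rational(1, 2)) = Pow(51, Rational(1, 2)))
Add(Function('y')(O), Mul(-1, Function('w')(66, X))) = Add(Pow(51, Rational(1, 2)), Mul(-1, Mul(Rational(-1, 2), 66))) = Add(Pow(51, Rational(1, 2)), Mul(-1, -33)) = Add(Pow(51, Rational(1, 2)), 33) = Add(33, Pow(51, Rational(1, 2)))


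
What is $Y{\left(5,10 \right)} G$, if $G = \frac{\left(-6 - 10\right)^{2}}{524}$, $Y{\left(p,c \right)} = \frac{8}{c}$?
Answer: $\frac{256}{655} \approx 0.39084$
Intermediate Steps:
$G = \frac{64}{131}$ ($G = \left(-16\right)^{2} \cdot \frac{1}{524} = 256 \cdot \frac{1}{524} = \frac{64}{131} \approx 0.48855$)
$Y{\left(5,10 \right)} G = \frac{8}{10} \cdot \frac{64}{131} = 8 \cdot \frac{1}{10} \cdot \frac{64}{131} = \frac{4}{5} \cdot \frac{64}{131} = \frac{256}{655}$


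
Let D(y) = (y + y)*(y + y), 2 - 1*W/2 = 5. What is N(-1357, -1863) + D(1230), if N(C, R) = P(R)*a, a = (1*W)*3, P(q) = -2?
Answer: 6051636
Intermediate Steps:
W = -6 (W = 4 - 2*5 = 4 - 10 = -6)
D(y) = 4*y² (D(y) = (2*y)*(2*y) = 4*y²)
a = -18 (a = (1*(-6))*3 = -6*3 = -18)
N(C, R) = 36 (N(C, R) = -2*(-18) = 36)
N(-1357, -1863) + D(1230) = 36 + 4*1230² = 36 + 4*1512900 = 36 + 6051600 = 6051636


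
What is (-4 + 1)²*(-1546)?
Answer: -13914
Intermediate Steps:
(-4 + 1)²*(-1546) = (-3)²*(-1546) = 9*(-1546) = -13914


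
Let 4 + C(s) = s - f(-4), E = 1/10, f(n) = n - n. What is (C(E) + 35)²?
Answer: 96721/100 ≈ 967.21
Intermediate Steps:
f(n) = 0
E = ⅒ ≈ 0.10000
C(s) = -4 + s (C(s) = -4 + (s - 1*0) = -4 + (s + 0) = -4 + s)
(C(E) + 35)² = ((-4 + ⅒) + 35)² = (-39/10 + 35)² = (311/10)² = 96721/100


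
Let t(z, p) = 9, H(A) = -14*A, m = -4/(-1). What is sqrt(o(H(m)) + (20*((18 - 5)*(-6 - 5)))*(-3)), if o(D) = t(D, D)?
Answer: sqrt(8589) ≈ 92.677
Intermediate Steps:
m = 4 (m = -4*(-1) = 4)
o(D) = 9
sqrt(o(H(m)) + (20*((18 - 5)*(-6 - 5)))*(-3)) = sqrt(9 + (20*((18 - 5)*(-6 - 5)))*(-3)) = sqrt(9 + (20*(13*(-11)))*(-3)) = sqrt(9 + (20*(-143))*(-3)) = sqrt(9 - 2860*(-3)) = sqrt(9 + 8580) = sqrt(8589)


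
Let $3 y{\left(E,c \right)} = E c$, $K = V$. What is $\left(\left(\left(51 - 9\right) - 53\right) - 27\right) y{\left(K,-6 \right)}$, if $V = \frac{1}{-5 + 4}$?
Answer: $-76$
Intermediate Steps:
$V = -1$ ($V = \frac{1}{-1} = -1$)
$K = -1$
$y{\left(E,c \right)} = \frac{E c}{3}$
$\left(\left(\left(51 - 9\right) - 53\right) - 27\right) y{\left(K,-6 \right)} = \left(\left(\left(51 - 9\right) - 53\right) - 27\right) \frac{1}{3} \left(-1\right) \left(-6\right) = \left(\left(42 - 53\right) - 27\right) 2 = \left(-11 - 27\right) 2 = \left(-38\right) 2 = -76$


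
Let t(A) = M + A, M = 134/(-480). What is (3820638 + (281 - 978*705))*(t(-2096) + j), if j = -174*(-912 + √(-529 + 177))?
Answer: 117685405386577/240 - 2179474584*I*√22 ≈ 4.9036e+11 - 1.0223e+10*I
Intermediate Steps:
M = -67/240 (M = 134*(-1/480) = -67/240 ≈ -0.27917)
t(A) = -67/240 + A
j = 158688 - 696*I*√22 (j = -174*(-912 + √(-352)) = -174*(-912 + 4*I*√22) = 158688 - 696*I*√22 ≈ 1.5869e+5 - 3264.5*I)
(3820638 + (281 - 978*705))*(t(-2096) + j) = (3820638 + (281 - 978*705))*((-67/240 - 2096) + (158688 - 696*I*√22)) = (3820638 + (281 - 689490))*(-503107/240 + (158688 - 696*I*√22)) = (3820638 - 689209)*(37582013/240 - 696*I*√22) = 3131429*(37582013/240 - 696*I*√22) = 117685405386577/240 - 2179474584*I*√22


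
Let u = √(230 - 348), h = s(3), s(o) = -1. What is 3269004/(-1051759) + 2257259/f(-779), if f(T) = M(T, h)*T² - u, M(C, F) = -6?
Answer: (-3269004*√118 + 14276686406765*I)/(1051759*(√118 - 3641046*I)) ≈ -3.7281 + 1.8496e-6*I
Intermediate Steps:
h = -1
u = I*√118 (u = √(-118) = I*√118 ≈ 10.863*I)
f(T) = -6*T² - I*√118
3269004/(-1051759) + 2257259/f(-779) = 3269004/(-1051759) + 2257259/(-6*(-779)² - I*√118) = 3269004*(-1/1051759) + 2257259/(-6*606841 - I*√118) = -3269004/1051759 + 2257259/(-3641046 - I*√118)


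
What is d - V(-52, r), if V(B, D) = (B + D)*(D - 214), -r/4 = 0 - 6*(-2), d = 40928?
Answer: 14728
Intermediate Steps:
r = -48 (r = -4*(0 - 6*(-2)) = -4*(0 + 12) = -4*12 = -48)
V(B, D) = (-214 + D)*(B + D) (V(B, D) = (B + D)*(-214 + D) = (-214 + D)*(B + D))
d - V(-52, r) = 40928 - ((-48)² - 214*(-52) - 214*(-48) - 52*(-48)) = 40928 - (2304 + 11128 + 10272 + 2496) = 40928 - 1*26200 = 40928 - 26200 = 14728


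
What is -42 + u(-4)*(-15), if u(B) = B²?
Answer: -282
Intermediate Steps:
-42 + u(-4)*(-15) = -42 + (-4)²*(-15) = -42 + 16*(-15) = -42 - 240 = -282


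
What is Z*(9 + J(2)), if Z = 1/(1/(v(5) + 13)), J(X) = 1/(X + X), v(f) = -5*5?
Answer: -111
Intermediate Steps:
v(f) = -25
J(X) = 1/(2*X)
Z = -12 (Z = 1/(1/(-25 + 13)) = 1/(1/(-12)) = 1/(-1/12) = -12)
Z*(9 + J(2)) = -12*(9 + (½)/2) = -12*(9 + (½)*(½)) = -12*(9 + ¼) = -12*37/4 = -111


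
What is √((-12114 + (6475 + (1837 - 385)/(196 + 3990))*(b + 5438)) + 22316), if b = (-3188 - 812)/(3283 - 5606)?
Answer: 2*√393628663767615458/211393 ≈ 5935.8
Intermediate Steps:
b = 4000/2323 (b = -4000/(-2323) = -4000*(-1/2323) = 4000/2323 ≈ 1.7219)
√((-12114 + (6475 + (1837 - 385)/(196 + 3990))*(b + 5438)) + 22316) = √((-12114 + (6475 + (1837 - 385)/(196 + 3990))*(4000/2323 + 5438)) + 22316) = √((-12114 + (6475 + 1452/4186)*(12636474/2323)) + 22316) = √((-12114 + (6475 + 1452*(1/4186))*(12636474/2323)) + 22316) = √((-12114 + (6475 + 726/2093)*(12636474/2323)) + 22316) = √((-12114 + (13552901/2093)*(12636474/2323)) + 22316) = √((-12114 + 171260881111074/4862039) + 22316) = √(171201982370628/4862039 + 22316) = √(171310483632952/4862039) = 2*√393628663767615458/211393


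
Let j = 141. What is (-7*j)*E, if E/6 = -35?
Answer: 207270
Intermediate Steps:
E = -210 (E = 6*(-35) = -210)
(-7*j)*E = -7*141*(-210) = -987*(-210) = 207270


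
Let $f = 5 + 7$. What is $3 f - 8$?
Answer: $28$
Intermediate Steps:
$f = 12$
$3 f - 8 = 3 \cdot 12 - 8 = 36 - 8 = 28$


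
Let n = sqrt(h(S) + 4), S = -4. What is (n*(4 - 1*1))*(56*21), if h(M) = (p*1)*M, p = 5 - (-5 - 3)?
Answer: 14112*I*sqrt(3) ≈ 24443.0*I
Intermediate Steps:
p = 13 (p = 5 - 1*(-8) = 5 + 8 = 13)
h(M) = 13*M (h(M) = (13*1)*M = 13*M)
n = 4*I*sqrt(3) (n = sqrt(13*(-4) + 4) = sqrt(-52 + 4) = sqrt(-48) = 4*I*sqrt(3) ≈ 6.9282*I)
(n*(4 - 1*1))*(56*21) = ((4*I*sqrt(3))*(4 - 1*1))*(56*21) = ((4*I*sqrt(3))*(4 - 1))*1176 = ((4*I*sqrt(3))*3)*1176 = (12*I*sqrt(3))*1176 = 14112*I*sqrt(3)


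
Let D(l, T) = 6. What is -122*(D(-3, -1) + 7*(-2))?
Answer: 976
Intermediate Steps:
-122*(D(-3, -1) + 7*(-2)) = -122*(6 + 7*(-2)) = -122*(6 - 14) = -122*(-8) = 976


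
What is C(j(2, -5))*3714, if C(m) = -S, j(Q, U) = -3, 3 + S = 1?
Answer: 7428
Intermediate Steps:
S = -2 (S = -3 + 1 = -2)
C(m) = 2 (C(m) = -1*(-2) = 2)
C(j(2, -5))*3714 = 2*3714 = 7428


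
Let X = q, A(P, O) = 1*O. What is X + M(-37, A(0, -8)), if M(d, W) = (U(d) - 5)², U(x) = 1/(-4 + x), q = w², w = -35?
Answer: 2101661/1681 ≈ 1250.2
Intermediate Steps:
A(P, O) = O
q = 1225 (q = (-35)² = 1225)
X = 1225
M(d, W) = (-5 + 1/(-4 + d))² (M(d, W) = (1/(-4 + d) - 5)² = (-5 + 1/(-4 + d))²)
X + M(-37, A(0, -8)) = 1225 + (-21 + 5*(-37))²/(-4 - 37)² = 1225 + (-21 - 185)²/(-41)² = 1225 + (-206)²*(1/1681) = 1225 + 42436*(1/1681) = 1225 + 42436/1681 = 2101661/1681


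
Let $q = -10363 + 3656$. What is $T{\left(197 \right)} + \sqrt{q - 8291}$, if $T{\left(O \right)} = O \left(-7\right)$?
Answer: $-1379 + i \sqrt{14998} \approx -1379.0 + 122.47 i$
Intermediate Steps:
$q = -6707$
$T{\left(O \right)} = - 7 O$
$T{\left(197 \right)} + \sqrt{q - 8291} = \left(-7\right) 197 + \sqrt{-6707 - 8291} = -1379 + \sqrt{-14998} = -1379 + i \sqrt{14998}$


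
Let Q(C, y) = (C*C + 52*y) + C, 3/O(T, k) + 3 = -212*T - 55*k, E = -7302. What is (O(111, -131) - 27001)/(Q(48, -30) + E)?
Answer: 440926333/106308300 ≈ 4.1476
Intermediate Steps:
O(T, k) = 3/(-3 - 212*T - 55*k) (O(T, k) = 3/(-3 + (-212*T - 55*k)) = 3/(-3 - 212*T - 55*k))
Q(C, y) = C + C² + 52*y (Q(C, y) = (C² + 52*y) + C = C + C² + 52*y)
(O(111, -131) - 27001)/(Q(48, -30) + E) = (-3/(3 + 55*(-131) + 212*111) - 27001)/((48 + 48² + 52*(-30)) - 7302) = (-3/(3 - 7205 + 23532) - 27001)/((48 + 2304 - 1560) - 7302) = (-3/16330 - 27001)/(792 - 7302) = (-3*1/16330 - 27001)/(-6510) = (-3/16330 - 27001)*(-1/6510) = -440926333/16330*(-1/6510) = 440926333/106308300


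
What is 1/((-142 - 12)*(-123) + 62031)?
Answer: 1/80973 ≈ 1.2350e-5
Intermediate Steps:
1/((-142 - 12)*(-123) + 62031) = 1/(-154*(-123) + 62031) = 1/(18942 + 62031) = 1/80973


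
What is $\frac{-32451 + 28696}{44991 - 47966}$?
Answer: $\frac{751}{595} \approx 1.2622$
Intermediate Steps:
$\frac{-32451 + 28696}{44991 - 47966} = - \frac{3755}{-2975} = \left(-3755\right) \left(- \frac{1}{2975}\right) = \frac{751}{595}$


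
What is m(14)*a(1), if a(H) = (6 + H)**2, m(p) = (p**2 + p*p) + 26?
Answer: 20482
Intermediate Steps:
m(p) = 26 + 2*p**2 (m(p) = (p**2 + p**2) + 26 = 2*p**2 + 26 = 26 + 2*p**2)
m(14)*a(1) = (26 + 2*14**2)*(6 + 1)**2 = (26 + 2*196)*7**2 = (26 + 392)*49 = 418*49 = 20482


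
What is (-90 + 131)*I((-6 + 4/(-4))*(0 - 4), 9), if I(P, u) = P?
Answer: 1148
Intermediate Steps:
(-90 + 131)*I((-6 + 4/(-4))*(0 - 4), 9) = (-90 + 131)*((-6 + 4/(-4))*(0 - 4)) = 41*((-6 + 4*(-¼))*(-4)) = 41*((-6 - 1)*(-4)) = 41*(-7*(-4)) = 41*28 = 1148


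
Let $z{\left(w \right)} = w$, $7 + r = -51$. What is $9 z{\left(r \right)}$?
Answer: $-522$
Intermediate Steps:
$r = -58$ ($r = -7 - 51 = -58$)
$9 z{\left(r \right)} = 9 \left(-58\right) = -522$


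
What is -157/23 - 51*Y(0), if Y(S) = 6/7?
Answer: -8137/161 ≈ -50.540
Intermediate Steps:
Y(S) = 6/7 (Y(S) = 6*(1/7) = 6/7)
-157/23 - 51*Y(0) = -157/23 - 51*6/7 = -157*1/23 - 306/7 = -157/23 - 306/7 = -8137/161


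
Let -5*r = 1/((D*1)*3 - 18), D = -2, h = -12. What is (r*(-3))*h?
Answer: 3/10 ≈ 0.30000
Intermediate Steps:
r = 1/120 (r = -1/(5*(-2*1*3 - 18)) = -1/(5*(-2*3 - 18)) = -1/(5*(-6 - 18)) = -⅕/(-24) = -⅕*(-1/24) = 1/120 ≈ 0.0083333)
(r*(-3))*h = ((1/120)*(-3))*(-12) = -1/40*(-12) = 3/10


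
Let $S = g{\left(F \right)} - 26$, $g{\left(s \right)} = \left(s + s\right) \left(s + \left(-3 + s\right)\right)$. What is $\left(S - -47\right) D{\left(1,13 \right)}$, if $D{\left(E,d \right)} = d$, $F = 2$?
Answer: $325$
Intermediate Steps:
$g{\left(s \right)} = 2 s \left(-3 + 2 s\right)$
$S = -22$ ($S = 2 \cdot 2 \left(-3 + 2 \cdot 2\right) - 26 = 2 \cdot 2 \left(-3 + 4\right) - 26 = 2 \cdot 2 \cdot 1 - 26 = 4 - 26 = -22$)
$\left(S - -47\right) D{\left(1,13 \right)} = \left(-22 - -47\right) 13 = \left(-22 + \left(\left(-1\right) 7 + 54\right)\right) 13 = \left(-22 + \left(-7 + 54\right)\right) 13 = \left(-22 + 47\right) 13 = 25 \cdot 13 = 325$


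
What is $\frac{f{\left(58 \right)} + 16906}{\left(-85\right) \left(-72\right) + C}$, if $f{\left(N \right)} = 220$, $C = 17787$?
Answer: $\frac{17126}{23907} \approx 0.71636$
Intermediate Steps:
$\frac{f{\left(58 \right)} + 16906}{\left(-85\right) \left(-72\right) + C} = \frac{220 + 16906}{\left(-85\right) \left(-72\right) + 17787} = \frac{17126}{6120 + 17787} = \frac{17126}{23907}$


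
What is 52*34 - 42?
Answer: 1726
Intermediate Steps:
52*34 - 42 = 1768 - 42 = 1726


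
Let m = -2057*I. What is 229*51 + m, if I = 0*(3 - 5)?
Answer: 11679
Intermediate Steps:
I = 0 (I = 0*(-2) = 0)
m = 0 (m = -2057*0 = 0)
229*51 + m = 229*51 + 0 = 11679 + 0 = 11679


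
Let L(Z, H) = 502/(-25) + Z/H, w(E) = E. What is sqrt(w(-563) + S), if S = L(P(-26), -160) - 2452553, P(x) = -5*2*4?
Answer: I*sqrt(245313583)/10 ≈ 1566.3*I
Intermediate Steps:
P(x) = -40 (P(x) = -10*4 = -40)
L(Z, H) = -502/25 + Z/H (L(Z, H) = 502*(-1/25) + Z/H = -502/25 + Z/H)
S = -245257283/100 (S = (-502/25 - 40/(-160)) - 2452553 = (-502/25 - 40*(-1/160)) - 2452553 = (-502/25 + 1/4) - 2452553 = -1983/100 - 2452553 = -245257283/100 ≈ -2.4526e+6)
sqrt(w(-563) + S) = sqrt(-563 - 245257283/100) = sqrt(-245313583/100) = I*sqrt(245313583)/10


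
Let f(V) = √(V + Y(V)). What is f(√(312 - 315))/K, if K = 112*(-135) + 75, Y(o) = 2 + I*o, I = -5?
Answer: -√(2 - 4*I*√3)/15045 ≈ -0.00014264 + 0.00010729*I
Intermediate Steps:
Y(o) = 2 - 5*o
f(V) = √(2 - 4*V) (f(V) = √(V + (2 - 5*V)) = √(2 - 4*V))
K = -15045 (K = -15120 + 75 = -15045)
f(√(312 - 315))/K = √(2 - 4*√(312 - 315))/(-15045) = √(2 - 4*I*√3)*(-1/15045) = -√(2 - 4*I*√3)/15045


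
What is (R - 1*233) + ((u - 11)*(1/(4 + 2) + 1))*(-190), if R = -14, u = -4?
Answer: 3078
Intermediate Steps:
(R - 1*233) + ((u - 11)*(1/(4 + 2) + 1))*(-190) = (-14 - 1*233) + ((-4 - 11)*(1/(4 + 2) + 1))*(-190) = (-14 - 233) - 15*(1/6 + 1)*(-190) = -247 - 15*(⅙ + 1)*(-190) = -247 - 15*7/6*(-190) = -247 - 35/2*(-190) = -247 + 3325 = 3078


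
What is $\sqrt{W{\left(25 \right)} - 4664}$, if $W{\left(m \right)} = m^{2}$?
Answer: $i \sqrt{4039} \approx 63.553 i$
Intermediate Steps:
$\sqrt{W{\left(25 \right)} - 4664} = \sqrt{25^{2} - 4664} = \sqrt{625 - 4664} = \sqrt{-4039} = i \sqrt{4039}$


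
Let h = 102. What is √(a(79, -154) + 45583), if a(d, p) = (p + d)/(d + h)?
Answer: 4*√93333193/181 ≈ 213.50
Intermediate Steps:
a(d, p) = (d + p)/(102 + d) (a(d, p) = (p + d)/(d + 102) = (d + p)/(102 + d))
√(a(79, -154) + 45583) = √((79 - 154)/(102 + 79) + 45583) = √(-75/181 + 45583) = √(8250448/181) = 4*√93333193/181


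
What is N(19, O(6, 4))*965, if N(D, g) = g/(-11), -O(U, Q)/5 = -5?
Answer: -24125/11 ≈ -2193.2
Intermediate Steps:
O(U, Q) = 25 (O(U, Q) = -5*(-5) = 25)
N(D, g) = -g/11 (N(D, g) = g*(-1/11) = -g/11)
N(19, O(6, 4))*965 = -1/11*25*965 = -25/11*965 = -24125/11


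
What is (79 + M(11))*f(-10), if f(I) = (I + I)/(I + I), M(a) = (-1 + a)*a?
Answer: 189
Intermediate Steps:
M(a) = a*(-1 + a)
f(I) = 1 (f(I) = (2*I)/((2*I)) = (2*I)*(1/(2*I)) = 1)
(79 + M(11))*f(-10) = (79 + 11*(-1 + 11))*1 = (79 + 11*10)*1 = (79 + 110)*1 = 189*1 = 189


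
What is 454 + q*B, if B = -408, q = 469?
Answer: -190898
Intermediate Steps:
454 + q*B = 454 + 469*(-408) = 454 - 191352 = -190898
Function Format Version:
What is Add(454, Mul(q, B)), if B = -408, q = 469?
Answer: -190898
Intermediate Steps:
Add(454, Mul(q, B)) = Add(454, Mul(469, -408)) = Add(454, -191352) = -190898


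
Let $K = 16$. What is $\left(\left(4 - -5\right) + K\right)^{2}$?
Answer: $625$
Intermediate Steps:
$\left(\left(4 - -5\right) + K\right)^{2} = \left(\left(4 - -5\right) + 16\right)^{2} = \left(\left(4 + 5\right) + 16\right)^{2} = \left(9 + 16\right)^{2} = 25^{2} = 625$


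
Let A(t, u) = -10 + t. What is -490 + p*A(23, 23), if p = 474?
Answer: 5672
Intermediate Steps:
-490 + p*A(23, 23) = -490 + 474*(-10 + 23) = -490 + 474*13 = -490 + 6162 = 5672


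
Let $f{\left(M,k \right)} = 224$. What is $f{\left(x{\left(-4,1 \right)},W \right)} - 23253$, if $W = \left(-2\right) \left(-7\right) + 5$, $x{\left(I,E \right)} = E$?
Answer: $-23029$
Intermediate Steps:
$W = 19$ ($W = 14 + 5 = 19$)
$f{\left(x{\left(-4,1 \right)},W \right)} - 23253 = 224 - 23253 = -23029$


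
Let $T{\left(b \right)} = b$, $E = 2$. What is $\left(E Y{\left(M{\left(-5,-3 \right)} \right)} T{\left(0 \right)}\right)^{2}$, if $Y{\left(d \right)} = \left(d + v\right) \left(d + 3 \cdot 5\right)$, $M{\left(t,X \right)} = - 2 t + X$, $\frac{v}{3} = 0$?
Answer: $0$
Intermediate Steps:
$v = 0$ ($v = 3 \cdot 0 = 0$)
$M{\left(t,X \right)} = X - 2 t$
$Y{\left(d \right)} = d \left(15 + d\right)$ ($Y{\left(d \right)} = \left(d + 0\right) \left(d + 3 \cdot 5\right) = d \left(d + 15\right) = d \left(15 + d\right)$)
$\left(E Y{\left(M{\left(-5,-3 \right)} \right)} T{\left(0 \right)}\right)^{2} = \left(2 \left(-3 - -10\right) \left(15 - -7\right) 0\right)^{2} = \left(2 \left(-3 + 10\right) \left(15 + \left(-3 + 10\right)\right) 0\right)^{2} = \left(2 \cdot 7 \left(15 + 7\right) 0\right)^{2} = \left(2 \cdot 7 \cdot 22 \cdot 0\right)^{2} = \left(2 \cdot 154 \cdot 0\right)^{2} = \left(308 \cdot 0\right)^{2} = 0^{2} = 0$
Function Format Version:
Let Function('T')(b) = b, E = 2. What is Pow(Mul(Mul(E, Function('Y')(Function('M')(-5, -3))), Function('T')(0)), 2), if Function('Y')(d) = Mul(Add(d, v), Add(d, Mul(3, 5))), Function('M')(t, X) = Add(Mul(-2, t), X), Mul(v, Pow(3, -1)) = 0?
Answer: 0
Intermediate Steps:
v = 0 (v = Mul(3, 0) = 0)
Function('M')(t, X) = Add(X, Mul(-2, t))
Function('Y')(d) = Mul(d, Add(15, d)) (Function('Y')(d) = Mul(Add(d, 0), Add(d, Mul(3, 5))) = Mul(d, Add(d, 15)) = Mul(d, Add(15, d)))
Pow(Mul(Mul(E, Function('Y')(Function('M')(-5, -3))), Function('T')(0)), 2) = Pow(Mul(Mul(2, Mul(Add(-3, Mul(-2, -5)), Add(15, Add(-3, Mul(-2, -5))))), 0), 2) = Pow(Mul(Mul(2, Mul(Add(-3, 10), Add(15, Add(-3, 10)))), 0), 2) = Pow(Mul(Mul(2, Mul(7, Add(15, 7))), 0), 2) = Pow(Mul(Mul(2, Mul(7, 22)), 0), 2) = Pow(Mul(Mul(2, 154), 0), 2) = Pow(Mul(308, 0), 2) = Pow(0, 2) = 0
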